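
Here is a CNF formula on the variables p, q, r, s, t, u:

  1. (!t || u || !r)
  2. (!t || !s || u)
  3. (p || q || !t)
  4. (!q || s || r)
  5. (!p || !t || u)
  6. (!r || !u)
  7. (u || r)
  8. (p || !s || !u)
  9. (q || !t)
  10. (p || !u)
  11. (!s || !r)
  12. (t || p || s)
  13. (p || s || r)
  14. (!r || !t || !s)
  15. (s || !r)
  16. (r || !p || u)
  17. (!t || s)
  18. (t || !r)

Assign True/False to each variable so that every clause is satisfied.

p = T, q = T, r = F, s = T, t = T, u = T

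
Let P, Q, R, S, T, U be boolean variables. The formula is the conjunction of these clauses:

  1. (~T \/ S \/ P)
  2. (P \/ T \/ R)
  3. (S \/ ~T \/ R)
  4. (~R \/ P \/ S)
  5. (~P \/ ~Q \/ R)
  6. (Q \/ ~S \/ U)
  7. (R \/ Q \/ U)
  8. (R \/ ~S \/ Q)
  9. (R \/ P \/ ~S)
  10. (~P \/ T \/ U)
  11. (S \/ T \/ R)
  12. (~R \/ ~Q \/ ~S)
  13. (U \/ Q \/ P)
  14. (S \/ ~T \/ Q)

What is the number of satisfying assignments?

Case analysis on R and S:
  R=T, S=T: remaining (P,Q,T,U) ∈ {(F,F,F,T); (F,F,T,T); (T,F,F,T); (T,F,T,T)} — 4.
  R=T, S=F: remaining (P,Q,T,U) ∈ {(T,F,F,T); (T,T,F,T); (T,T,T,F); (T,T,T,T)} — 4.
  R=F, S=T: a clause becomes empty — 0.
  R=F, S=F: a clause becomes empty — 0.
Total: 4 + 4 + 0 + 0 = 8.

8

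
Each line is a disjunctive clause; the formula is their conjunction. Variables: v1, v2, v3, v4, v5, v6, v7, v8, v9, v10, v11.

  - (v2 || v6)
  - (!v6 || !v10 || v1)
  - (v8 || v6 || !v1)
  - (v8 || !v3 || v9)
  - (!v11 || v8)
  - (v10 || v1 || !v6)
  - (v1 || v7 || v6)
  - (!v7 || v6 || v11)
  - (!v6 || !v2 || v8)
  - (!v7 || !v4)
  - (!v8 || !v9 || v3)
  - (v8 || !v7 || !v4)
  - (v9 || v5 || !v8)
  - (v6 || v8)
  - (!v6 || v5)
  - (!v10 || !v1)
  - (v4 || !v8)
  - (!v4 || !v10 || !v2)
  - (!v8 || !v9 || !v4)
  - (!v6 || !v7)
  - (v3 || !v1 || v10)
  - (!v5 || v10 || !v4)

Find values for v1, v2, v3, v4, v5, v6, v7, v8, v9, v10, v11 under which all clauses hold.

Set v1 = True and propagate.
  then v10 is forced to False.
  then v3 is forced to True.
For the remaining variables, v2 = False, v4 = False, v5 = True, v6 = True, v7 = False, v8 = False, v9 = True, v11 = False works.
Check each clause:
  1. (v2 || v6) — v6 is true.
  2. (!v6 || !v10 || v1) — v1 is true.
  3. (v8 || v6 || !v1) — v6 is true.
  4. (!v3 || v8 || v9) — v9 is true.
  5. (v8 || !v11) — !v11 is true.
  6. (!v6 || v1 || v10) — v1 is true.
  7. (v6 || v7 || v1) — v1 is true.
  8. (!v7 || v6 || v11) — !v7 is true.
  9. (!v2 || !v6 || v8) — !v2 is true.
  10. (!v4 || !v7) — !v7 is true.
  11. (!v9 || !v8 || v3) — !v8 is true.
  12. (!v7 || v8 || !v4) — !v7 is true.
  13. (v5 || v9 || !v8) — !v8 is true.
  14. (v6 || v8) — v6 is true.
  15. (v5 || !v6) — v5 is true.
  16. (!v10 || !v1) — !v10 is true.
  17. (v4 || !v8) — !v8 is true.
  18. (!v4 || !v2 || !v10) — !v4 is true.
  19. (!v9 || !v4 || !v8) — !v8 is true.
  20. (!v6 || !v7) — !v7 is true.
  21. (v10 || !v1 || v3) — v3 is true.
  22. (!v4 || v10 || !v5) — !v4 is true.

v1=T  v2=F  v3=T  v4=F  v5=T  v6=T  v7=F  v8=F  v9=T  v10=F  v11=F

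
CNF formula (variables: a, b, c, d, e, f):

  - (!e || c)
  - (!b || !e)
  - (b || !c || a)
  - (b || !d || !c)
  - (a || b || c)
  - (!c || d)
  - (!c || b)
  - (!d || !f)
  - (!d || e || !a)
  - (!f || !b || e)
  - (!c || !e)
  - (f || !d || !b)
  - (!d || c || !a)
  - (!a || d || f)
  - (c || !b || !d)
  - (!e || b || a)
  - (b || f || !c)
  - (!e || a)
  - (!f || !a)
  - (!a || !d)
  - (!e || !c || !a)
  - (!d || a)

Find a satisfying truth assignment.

a = F  b = T  c = F  d = F  e = F  f = F

Check each clause:
  1. (!e || c) — !e is true.
  2. (!e || !b) — !e is true.
  3. (b || !c || a) — b is true.
  4. (!d || b || !c) — b is true.
  5. (c || a || b) — b is true.
  6. (!c || d) — !c is true.
  7. (!c || b) — b is true.
  8. (!f || !d) — !f is true.
  9. (!a || !d || e) — !d is true.
  10. (e || !b || !f) — !f is true.
  11. (!c || !e) — !e is true.
  12. (f || !b || !d) — !d is true.
  13. (!a || !d || c) — !d is true.
  14. (!a || f || d) — !a is true.
  15. (!b || !d || c) — !d is true.
  16. (!e || a || b) — b is true.
  17. (b || f || !c) — b is true.
  18. (a || !e) — !e is true.
  19. (!f || !a) — !f is true.
  20. (!a || !d) — !d is true.
  21. (!c || !e || !a) — !e is true.
  22. (!d || a) — !d is true.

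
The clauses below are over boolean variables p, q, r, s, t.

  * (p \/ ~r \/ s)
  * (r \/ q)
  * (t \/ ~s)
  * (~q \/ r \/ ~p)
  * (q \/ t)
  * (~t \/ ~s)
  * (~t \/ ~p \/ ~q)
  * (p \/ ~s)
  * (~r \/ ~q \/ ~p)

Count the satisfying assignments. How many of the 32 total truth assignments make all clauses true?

Satisfying assignments:
  p=0 q=1 r=0 s=0 t=0
  p=0 q=1 r=0 s=0 t=1
  p=1 q=0 r=1 s=0 t=1
Count: 3.

3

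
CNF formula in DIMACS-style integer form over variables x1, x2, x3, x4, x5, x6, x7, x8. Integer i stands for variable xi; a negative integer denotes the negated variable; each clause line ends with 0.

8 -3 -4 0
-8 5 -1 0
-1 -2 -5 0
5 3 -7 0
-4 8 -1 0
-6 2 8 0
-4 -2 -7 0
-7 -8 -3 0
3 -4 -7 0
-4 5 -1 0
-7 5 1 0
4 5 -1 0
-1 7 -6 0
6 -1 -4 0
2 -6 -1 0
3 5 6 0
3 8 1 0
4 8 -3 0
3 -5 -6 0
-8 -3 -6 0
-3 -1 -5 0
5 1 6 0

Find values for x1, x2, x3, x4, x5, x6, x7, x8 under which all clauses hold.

x1 = 0, x2 = 1, x3 = 1, x4 = 0, x5 = 1, x6 = 0, x7 = 0, x8 = 1

Check each clause:
  1. (x8 || !x3 || !x4) — x8 is true.
  2. (x5 || !x1 || !x8) — x5 is true.
  3. (!x5 || !x2 || !x1) — !x1 is true.
  4. (x3 || x5 || !x7) — !x7 is true.
  5. (!x4 || !x1 || x8) — x8 is true.
  6. (!x6 || x8 || x2) — x8 is true.
  7. (!x2 || !x7 || !x4) — !x7 is true.
  8. (!x3 || !x8 || !x7) — !x7 is true.
  9. (!x7 || !x4 || x3) — !x7 is true.
  10. (!x4 || !x1 || x5) — !x4 is true.
  11. (x5 || !x7 || x1) — x5 is true.
  12. (x4 || !x1 || x5) — x5 is true.
  13. (!x6 || x7 || !x1) — !x6 is true.
  14. (x6 || !x4 || !x1) — !x4 is true.
  15. (!x1 || !x6 || x2) — x2 is true.
  16. (x3 || x6 || x5) — x3 is true.
  17. (x8 || x3 || x1) — x8 is true.
  18. (x8 || x4 || !x3) — x8 is true.
  19. (!x5 || x3 || !x6) — !x6 is true.
  20. (!x3 || !x8 || !x6) — !x6 is true.
  21. (!x1 || !x3 || !x5) — !x1 is true.
  22. (x5 || x6 || x1) — x5 is true.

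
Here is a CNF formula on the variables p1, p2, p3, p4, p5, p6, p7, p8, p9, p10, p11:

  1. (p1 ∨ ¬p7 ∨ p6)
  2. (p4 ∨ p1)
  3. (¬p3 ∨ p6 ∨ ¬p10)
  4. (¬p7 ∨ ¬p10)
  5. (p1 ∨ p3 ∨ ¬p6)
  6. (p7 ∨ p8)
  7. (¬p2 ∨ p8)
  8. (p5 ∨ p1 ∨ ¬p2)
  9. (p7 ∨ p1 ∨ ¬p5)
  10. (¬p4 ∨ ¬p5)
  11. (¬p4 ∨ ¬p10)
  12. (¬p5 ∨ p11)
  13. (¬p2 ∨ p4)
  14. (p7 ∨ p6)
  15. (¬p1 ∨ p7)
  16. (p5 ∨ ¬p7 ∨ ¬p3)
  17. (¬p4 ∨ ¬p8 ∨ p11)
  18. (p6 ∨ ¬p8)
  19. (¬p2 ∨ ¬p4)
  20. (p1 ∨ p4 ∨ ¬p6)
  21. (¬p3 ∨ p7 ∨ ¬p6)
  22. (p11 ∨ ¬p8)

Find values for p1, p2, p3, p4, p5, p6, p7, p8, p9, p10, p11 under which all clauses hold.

p1 = T  p2 = F  p3 = F  p4 = T  p5 = F  p6 = T  p7 = T  p8 = T  p9 = F  p10 = F  p11 = T

Pure literal: p2 appears only negated; assign p2 = False.
p10 occurs only negated in the remaining clauses — set p10 = False.
Try p1 = True.
  then p7 is forced to True.
Branch on p3: take p3 = False.
The remaining clauses are satisfied by p4 = True, p5 = False, p6 = True, p8 = True, p9 = False, p11 = True.
Every clause has at least one true literal under this assignment.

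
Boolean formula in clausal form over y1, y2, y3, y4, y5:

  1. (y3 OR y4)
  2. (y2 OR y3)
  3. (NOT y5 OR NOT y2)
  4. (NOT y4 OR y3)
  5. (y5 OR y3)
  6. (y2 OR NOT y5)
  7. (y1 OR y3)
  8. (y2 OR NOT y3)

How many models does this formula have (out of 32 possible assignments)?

4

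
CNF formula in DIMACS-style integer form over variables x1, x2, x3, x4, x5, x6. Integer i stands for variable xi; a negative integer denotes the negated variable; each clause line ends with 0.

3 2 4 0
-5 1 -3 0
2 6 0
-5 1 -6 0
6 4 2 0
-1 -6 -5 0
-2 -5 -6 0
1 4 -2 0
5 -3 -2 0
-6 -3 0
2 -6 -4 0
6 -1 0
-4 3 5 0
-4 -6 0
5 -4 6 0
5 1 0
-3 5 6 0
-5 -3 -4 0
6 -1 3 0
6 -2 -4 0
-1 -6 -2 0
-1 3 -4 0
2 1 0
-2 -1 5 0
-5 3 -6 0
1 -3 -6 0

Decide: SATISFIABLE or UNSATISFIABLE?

UNSATISFIABLE

x6 = True:
  propagation gives x3=False, x4=False, x2=True, x5=False; an empty clause results — contradiction.
x6 = False:
  propagation gives x2=True, x1=False, x4=True; an empty clause results — contradiction.
Every branch closes, so no satisfying assignment exists.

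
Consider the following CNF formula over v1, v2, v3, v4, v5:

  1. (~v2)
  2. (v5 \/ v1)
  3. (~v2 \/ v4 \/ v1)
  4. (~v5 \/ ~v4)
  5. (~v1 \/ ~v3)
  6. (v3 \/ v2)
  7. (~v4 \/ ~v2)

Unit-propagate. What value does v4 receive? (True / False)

False

Unit clause (~v2) sets v2 = False.
In (v2 \/ v3), v2 is now false; v3 must hold, so v3 = True.
(~v1 \/ ~v3) with v3 = True leaves only ~v1, so v1 = False.
From (v1 \/ v5) and v1 = False: v5 = True.
(~v4 \/ ~v5): since v5 = True, the clause reduces to (~v4). v4 = False.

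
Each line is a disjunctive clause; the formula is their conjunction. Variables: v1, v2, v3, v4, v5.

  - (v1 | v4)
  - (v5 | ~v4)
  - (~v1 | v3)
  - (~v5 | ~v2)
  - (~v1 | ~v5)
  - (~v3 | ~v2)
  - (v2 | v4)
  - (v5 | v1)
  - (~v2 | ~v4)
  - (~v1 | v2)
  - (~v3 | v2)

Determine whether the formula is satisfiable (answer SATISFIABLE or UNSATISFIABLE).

SATISFIABLE

Set v1 = False and propagate.
  then v4 is forced to True.
  then v5 is forced to True.
  then v2 is forced to False.
  then v3 is forced to False.
So v1=0, v2=0, v3=0, v4=1, v5=1 is a satisfying assignment.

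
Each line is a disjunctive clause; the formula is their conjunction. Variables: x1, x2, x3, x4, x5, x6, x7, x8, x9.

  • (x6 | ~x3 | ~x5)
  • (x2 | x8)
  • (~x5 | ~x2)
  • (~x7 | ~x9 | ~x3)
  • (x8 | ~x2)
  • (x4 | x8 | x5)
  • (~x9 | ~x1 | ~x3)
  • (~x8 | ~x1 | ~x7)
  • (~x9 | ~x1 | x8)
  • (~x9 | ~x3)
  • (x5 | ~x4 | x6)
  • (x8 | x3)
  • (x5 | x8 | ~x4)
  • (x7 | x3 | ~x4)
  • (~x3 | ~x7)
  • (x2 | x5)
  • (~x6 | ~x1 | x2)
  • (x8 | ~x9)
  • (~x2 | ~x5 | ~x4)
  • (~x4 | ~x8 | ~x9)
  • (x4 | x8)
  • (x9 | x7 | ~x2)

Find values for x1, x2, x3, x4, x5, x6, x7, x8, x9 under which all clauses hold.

Pure literal: x1 appears only negated; assign x1 = False.
Branch on x2: take x2 = True.
  then x5 is forced to False.
  then x8 is forced to True.
For the remaining variables, x3 = False, x4 = False, x6 = True, x7 = True, x9 = False works.

x1 = F, x2 = T, x3 = F, x4 = F, x5 = F, x6 = T, x7 = T, x8 = T, x9 = F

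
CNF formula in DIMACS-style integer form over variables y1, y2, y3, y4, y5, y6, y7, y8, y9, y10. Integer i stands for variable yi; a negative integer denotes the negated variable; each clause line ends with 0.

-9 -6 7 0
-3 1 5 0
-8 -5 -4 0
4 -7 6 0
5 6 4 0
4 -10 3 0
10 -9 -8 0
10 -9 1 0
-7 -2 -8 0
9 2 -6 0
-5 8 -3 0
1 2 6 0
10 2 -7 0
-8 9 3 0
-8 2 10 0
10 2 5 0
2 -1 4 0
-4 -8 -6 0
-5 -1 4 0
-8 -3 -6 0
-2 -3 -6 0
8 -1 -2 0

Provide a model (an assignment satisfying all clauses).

y1=False, y2=True, y3=False, y4=True, y5=True, y6=True, y7=True, y8=False, y9=False, y10=True

Set y1 = False and propagate.
Branch on y2: take y2 = True.
The remaining clauses are satisfied by y3 = False, y4 = True, y5 = True, y6 = True, y7 = True, y8 = False, y9 = False, y10 = True.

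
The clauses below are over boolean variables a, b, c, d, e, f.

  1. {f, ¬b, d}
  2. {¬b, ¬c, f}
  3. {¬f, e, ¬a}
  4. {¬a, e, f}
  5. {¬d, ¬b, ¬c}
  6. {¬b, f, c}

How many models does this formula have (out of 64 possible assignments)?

33

Case analysis on f and b:
  f=T, b=T: 9 of the 16 assignments to (a,c,d,e) work.
  f=T, b=F: c, d free; 3 ways for (a,e) × 2^2 = 12.
  f=F, b=T: a clause becomes empty — 0.
  f=F, b=F: c, d free; 3 ways for (a,e) × 2^2 = 12.
Total: 9 + 12 + 0 + 12 = 33.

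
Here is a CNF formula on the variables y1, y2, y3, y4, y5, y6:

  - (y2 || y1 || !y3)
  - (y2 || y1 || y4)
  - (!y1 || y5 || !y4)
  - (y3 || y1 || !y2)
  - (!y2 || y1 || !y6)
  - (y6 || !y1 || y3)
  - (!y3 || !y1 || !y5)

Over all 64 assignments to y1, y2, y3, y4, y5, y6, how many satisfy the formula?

Split on y1, then y2.
  y1=1, y2=1: 5 of the 16 assignments to (y3,y4,y5,y6) work.
  y1=1, y2=0: 5 of the 16 assignments to (y3,y4,y5,y6) work.
  y1=0, y2=1: remaining (y3,y4,y5,y6) ∈ {(1,0,0,0); (1,0,1,0); (1,1,0,0); (1,1,1,0)} — 4.
  y1=0, y2=0: remaining (y3,y4,y5,y6) ∈ {(0,1,0,0); (0,1,0,1); (0,1,1,0); (0,1,1,1)} — 4.
Total: 5 + 5 + 4 + 4 = 18.

18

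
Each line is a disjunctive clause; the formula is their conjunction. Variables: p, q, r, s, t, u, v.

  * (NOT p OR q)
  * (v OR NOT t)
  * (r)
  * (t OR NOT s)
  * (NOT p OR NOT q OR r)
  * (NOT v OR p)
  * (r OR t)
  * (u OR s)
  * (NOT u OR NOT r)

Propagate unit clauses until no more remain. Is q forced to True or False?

True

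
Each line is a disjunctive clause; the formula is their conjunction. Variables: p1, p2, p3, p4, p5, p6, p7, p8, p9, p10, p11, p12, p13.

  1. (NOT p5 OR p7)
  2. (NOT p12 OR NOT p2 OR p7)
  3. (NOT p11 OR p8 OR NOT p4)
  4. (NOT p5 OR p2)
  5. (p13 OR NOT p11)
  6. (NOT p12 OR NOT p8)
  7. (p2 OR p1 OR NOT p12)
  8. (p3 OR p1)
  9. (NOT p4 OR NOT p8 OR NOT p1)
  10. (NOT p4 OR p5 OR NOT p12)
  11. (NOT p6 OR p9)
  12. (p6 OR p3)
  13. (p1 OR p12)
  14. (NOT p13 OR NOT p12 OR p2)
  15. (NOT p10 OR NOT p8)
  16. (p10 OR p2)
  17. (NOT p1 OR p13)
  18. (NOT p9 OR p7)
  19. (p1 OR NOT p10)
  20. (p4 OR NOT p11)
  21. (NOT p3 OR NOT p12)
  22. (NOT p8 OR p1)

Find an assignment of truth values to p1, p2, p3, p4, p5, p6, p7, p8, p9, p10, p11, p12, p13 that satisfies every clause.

p1=1  p2=1  p3=1  p4=0  p5=1  p6=1  p7=1  p8=0  p9=1  p10=0  p11=0  p12=0  p13=1

Pure literal: p7 appears only positively; assign p7 = True.
p11 occurs only negated in the remaining clauses — set p11 = False.
Branch on p1: take p1 = True.
  then p13 is forced to True.
The remaining clauses are satisfied by p2 = True, p3 = True, p4 = False, p5 = True, p6 = True, p8 = False, p9 = True, p10 = False, p12 = False.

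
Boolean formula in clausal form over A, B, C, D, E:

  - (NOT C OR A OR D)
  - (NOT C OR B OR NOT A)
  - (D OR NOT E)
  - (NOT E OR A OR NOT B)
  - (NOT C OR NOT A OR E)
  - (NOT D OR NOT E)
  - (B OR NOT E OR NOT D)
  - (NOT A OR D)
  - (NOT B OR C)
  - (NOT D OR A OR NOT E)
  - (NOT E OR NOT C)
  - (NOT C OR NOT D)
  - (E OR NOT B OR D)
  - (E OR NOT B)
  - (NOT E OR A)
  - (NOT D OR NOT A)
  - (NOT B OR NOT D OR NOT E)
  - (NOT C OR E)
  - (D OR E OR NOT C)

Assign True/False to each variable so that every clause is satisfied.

A = False, B = False, C = False, D = False, E = False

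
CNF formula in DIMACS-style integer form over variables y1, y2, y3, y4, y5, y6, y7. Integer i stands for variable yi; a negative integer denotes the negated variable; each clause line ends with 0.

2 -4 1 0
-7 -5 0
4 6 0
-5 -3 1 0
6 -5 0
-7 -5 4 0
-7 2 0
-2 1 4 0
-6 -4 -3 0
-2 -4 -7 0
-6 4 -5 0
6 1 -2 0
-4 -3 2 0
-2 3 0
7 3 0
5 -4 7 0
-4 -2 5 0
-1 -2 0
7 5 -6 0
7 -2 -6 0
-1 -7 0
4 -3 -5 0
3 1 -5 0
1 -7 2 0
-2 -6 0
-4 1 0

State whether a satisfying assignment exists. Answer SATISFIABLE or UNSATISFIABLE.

UNSATISFIABLE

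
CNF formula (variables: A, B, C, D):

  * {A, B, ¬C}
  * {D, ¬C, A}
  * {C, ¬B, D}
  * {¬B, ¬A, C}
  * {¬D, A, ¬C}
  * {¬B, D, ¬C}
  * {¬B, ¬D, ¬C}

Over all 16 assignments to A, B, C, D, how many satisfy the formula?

The models are:
  A=F B=F C=F D=F
  A=F B=F C=F D=T
  A=F B=T C=F D=T
  A=T B=F C=F D=F
  A=T B=F C=F D=T
  A=T B=F C=T D=F
  A=T B=F C=T D=T
Count: 7.

7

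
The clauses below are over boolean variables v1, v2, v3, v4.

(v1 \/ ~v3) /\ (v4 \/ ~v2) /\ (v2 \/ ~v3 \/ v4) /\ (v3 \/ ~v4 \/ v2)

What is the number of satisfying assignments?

The models are:
  v1=F v2=F v3=F v4=F
  v1=F v2=T v3=F v4=T
  v1=T v2=F v3=F v4=F
  v1=T v2=F v3=T v4=T
  v1=T v2=T v3=F v4=T
  v1=T v2=T v3=T v4=T
Count: 6.

6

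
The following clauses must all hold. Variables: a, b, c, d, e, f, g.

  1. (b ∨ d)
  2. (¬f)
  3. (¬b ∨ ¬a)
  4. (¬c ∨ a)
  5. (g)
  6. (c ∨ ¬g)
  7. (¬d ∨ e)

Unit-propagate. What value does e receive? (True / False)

True

(¬f) stands alone — f = False.
(g) is a unit clause: g = True.
(¬g ∨ c): since g = True, the clause reduces to (c). c = True.
In (a ∨ ¬c), ¬c is now false; a must hold, so a = True.
(¬b ∨ ¬a) with a = True leaves only ¬b, so b = False.
In (d ∨ b), b is now false; d must hold, so d = True.
(e ∨ ¬d) with d = True leaves only e, so e = True.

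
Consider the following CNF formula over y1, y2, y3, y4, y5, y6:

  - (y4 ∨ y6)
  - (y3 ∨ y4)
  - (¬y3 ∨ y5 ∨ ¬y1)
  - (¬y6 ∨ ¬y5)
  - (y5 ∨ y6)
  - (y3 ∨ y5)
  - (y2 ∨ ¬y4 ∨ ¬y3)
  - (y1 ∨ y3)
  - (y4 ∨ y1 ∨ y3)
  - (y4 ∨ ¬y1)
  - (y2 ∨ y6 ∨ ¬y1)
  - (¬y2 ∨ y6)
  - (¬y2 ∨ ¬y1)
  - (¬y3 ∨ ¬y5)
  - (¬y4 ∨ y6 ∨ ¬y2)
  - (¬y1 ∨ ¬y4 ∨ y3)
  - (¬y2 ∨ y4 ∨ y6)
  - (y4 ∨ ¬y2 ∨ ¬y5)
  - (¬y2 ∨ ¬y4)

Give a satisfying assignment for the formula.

Branch on y1: take y1 = False.
  then y3 is forced to True.
  then y5 is forced to False.
  then y6 is forced to True.
The remaining clauses are satisfied by y2 = True, y4 = False.
Every clause has at least one true literal under this assignment.

y1 = False, y2 = True, y3 = True, y4 = False, y5 = False, y6 = True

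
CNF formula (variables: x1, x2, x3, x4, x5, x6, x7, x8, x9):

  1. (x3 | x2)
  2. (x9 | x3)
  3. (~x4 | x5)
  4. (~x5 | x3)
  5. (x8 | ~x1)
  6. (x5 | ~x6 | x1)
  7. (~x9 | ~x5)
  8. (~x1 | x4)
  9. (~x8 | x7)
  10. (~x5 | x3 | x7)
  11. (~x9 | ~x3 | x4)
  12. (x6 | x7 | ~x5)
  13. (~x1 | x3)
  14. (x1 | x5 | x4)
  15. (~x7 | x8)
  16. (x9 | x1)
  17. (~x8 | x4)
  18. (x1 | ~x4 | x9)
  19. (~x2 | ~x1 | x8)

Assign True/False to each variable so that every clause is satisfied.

x1 = T, x2 = F, x3 = T, x4 = T, x5 = T, x6 = F, x7 = T, x8 = T, x9 = F

Check each clause:
  1. (x2 | x3) — x3 is true.
  2. (x3 | x9) — x3 is true.
  3. (~x4 | x5) — x5 is true.
  4. (x3 | ~x5) — x3 is true.
  5. (x8 | ~x1) — x8 is true.
  6. (~x6 | x1 | x5) — x1 is true.
  7. (~x9 | ~x5) — ~x9 is true.
  8. (x4 | ~x1) — x4 is true.
  9. (~x8 | x7) — x7 is true.
  10. (x3 | x7 | ~x5) — x3 is true.
  11. (~x3 | x4 | ~x9) — x4 is true.
  12. (~x5 | x6 | x7) — x7 is true.
  13. (~x1 | x3) — x3 is true.
  14. (x5 | x4 | x1) — x1 is true.
  15. (~x7 | x8) — x8 is true.
  16. (x1 | x9) — x1 is true.
  17. (~x8 | x4) — x4 is true.
  18. (x1 | ~x4 | x9) — x1 is true.
  19. (~x1 | ~x2 | x8) — x8 is true.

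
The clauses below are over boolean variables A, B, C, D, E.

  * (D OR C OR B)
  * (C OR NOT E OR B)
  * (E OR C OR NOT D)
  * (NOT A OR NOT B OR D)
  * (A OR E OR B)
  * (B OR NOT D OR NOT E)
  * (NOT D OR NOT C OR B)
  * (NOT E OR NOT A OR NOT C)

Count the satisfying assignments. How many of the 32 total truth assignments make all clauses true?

11

Case analysis on B and C:
  B=T, C=T: 5 of the 8 assignments to (A,D,E) work.
  B=T, C=F: remaining (A,D,E) ∈ {(F,F,F); (F,F,T); (F,T,T); (T,T,T)} — 4.
  B=F, C=T: remaining (A,D,E) ∈ {(F,F,T); (T,F,F)} — 2.
  B=F, C=F: a clause becomes empty — 0.
Total: 5 + 4 + 2 + 0 = 11.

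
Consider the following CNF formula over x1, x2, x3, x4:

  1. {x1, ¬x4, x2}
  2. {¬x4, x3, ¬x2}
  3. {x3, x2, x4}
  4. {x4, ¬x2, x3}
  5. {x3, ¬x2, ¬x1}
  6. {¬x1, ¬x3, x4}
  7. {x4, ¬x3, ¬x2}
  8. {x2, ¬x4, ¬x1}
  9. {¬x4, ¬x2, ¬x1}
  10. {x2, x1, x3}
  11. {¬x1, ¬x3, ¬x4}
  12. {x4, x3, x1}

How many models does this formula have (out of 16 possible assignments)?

2

The models are:
  x1=0 x2=0 x3=1 x4=0
  x1=0 x2=1 x3=1 x4=1
That's 2 in total.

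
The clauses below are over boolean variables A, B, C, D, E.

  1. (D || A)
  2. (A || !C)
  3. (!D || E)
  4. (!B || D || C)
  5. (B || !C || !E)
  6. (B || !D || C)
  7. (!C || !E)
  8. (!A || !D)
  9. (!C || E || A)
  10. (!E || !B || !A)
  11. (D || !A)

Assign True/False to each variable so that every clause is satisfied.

A = F, B = T, C = F, D = T, E = T

Check each clause:
  1. (A || D) — D is true.
  2. (!C || A) — !C is true.
  3. (E || !D) — E is true.
  4. (!B || D || C) — D is true.
  5. (!C || B || !E) — B is true.
  6. (B || !D || C) — B is true.
  7. (!C || !E) — !C is true.
  8. (!D || !A) — !A is true.
  9. (!C || A || E) — E is true.
  10. (!A || !B || !E) — !A is true.
  11. (D || !A) — D is true.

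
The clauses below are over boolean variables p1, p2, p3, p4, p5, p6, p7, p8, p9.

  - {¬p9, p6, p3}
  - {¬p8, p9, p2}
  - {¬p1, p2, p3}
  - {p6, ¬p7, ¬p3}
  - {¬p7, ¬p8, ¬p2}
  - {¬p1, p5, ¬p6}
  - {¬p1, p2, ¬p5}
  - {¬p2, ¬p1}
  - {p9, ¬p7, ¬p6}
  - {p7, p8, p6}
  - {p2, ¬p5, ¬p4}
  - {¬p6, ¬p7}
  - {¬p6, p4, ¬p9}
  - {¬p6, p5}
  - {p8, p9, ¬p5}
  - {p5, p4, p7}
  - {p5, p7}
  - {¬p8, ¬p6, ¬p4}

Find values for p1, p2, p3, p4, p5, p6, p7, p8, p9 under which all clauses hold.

Pure literal: p1 appears only negated; assign p1 = False.
Branch on p2: take p2 = True.
For the remaining variables, p3 = False, p4 = False, p5 = False, p6 = False, p7 = True, p8 = False, p9 = False works.

p1 = False, p2 = True, p3 = False, p4 = False, p5 = False, p6 = False, p7 = True, p8 = False, p9 = False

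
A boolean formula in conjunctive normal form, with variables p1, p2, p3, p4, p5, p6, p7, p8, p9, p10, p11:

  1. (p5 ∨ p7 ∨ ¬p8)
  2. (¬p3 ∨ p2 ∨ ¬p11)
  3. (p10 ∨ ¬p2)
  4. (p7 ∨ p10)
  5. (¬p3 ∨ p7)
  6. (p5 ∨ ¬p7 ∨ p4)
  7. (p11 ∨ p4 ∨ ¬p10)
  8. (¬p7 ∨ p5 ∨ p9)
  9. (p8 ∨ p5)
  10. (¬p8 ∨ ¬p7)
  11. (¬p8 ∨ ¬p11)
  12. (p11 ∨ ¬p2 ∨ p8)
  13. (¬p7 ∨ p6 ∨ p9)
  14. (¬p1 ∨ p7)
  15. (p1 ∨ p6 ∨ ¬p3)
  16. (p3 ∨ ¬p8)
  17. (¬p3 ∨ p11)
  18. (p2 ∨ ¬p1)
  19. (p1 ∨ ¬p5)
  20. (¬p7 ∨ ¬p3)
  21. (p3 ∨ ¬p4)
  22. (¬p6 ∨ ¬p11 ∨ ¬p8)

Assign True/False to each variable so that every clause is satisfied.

Pure literal: p9 appears only positively; assign p9 = True.
Set p1 = True and propagate.
  then p7 is forced to True.
  then p8 is forced to False.
  then p5 is forced to True.
  then p2 is forced to True.
  then p10 is forced to True.
  then p11 is forced to True.
  then p3 is forced to False.
  then p4 is forced to False.
p6 is now unconstrained; take p6 = True.
Every clause has at least one true literal under this assignment.

p1=True, p2=True, p3=False, p4=False, p5=True, p6=True, p7=True, p8=False, p9=True, p10=True, p11=True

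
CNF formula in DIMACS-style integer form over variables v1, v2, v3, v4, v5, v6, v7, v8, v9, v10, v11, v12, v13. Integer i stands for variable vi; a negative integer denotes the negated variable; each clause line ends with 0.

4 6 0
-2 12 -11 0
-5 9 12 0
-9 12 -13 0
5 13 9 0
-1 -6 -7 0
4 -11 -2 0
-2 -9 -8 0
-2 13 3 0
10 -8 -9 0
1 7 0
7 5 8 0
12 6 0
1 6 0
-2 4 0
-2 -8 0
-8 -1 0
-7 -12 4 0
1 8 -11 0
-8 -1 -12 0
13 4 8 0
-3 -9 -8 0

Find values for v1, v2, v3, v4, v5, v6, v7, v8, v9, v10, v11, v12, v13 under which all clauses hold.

Pure literal: v4 appears only positively; assign v4 = True.
Pure literal: v10 appears only positively; assign v10 = True.
Set v1 = True and propagate.
  then v8 is forced to False.
The remaining clauses are satisfied by v2 = True, v3 = False, v5 = True, v6 = False, v7 = True, v9 = False, v11 = False, v12 = True, v13 = True.

v1=T  v2=T  v3=F  v4=T  v5=T  v6=F  v7=T  v8=F  v9=F  v10=T  v11=F  v12=T  v13=T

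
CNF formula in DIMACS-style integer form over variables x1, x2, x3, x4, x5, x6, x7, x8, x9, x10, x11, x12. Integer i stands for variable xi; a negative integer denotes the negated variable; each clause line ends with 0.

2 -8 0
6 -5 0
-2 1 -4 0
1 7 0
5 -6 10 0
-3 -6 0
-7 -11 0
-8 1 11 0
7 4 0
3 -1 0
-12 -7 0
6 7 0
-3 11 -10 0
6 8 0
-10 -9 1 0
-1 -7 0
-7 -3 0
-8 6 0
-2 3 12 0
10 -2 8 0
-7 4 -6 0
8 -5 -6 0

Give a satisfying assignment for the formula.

Pure literal: x9 appears only negated; assign x9 = False.
Branch on x1: take x1 = False.
  then x7 is forced to True.
  then x11 is forced to False.
  then x8 is forced to False.
  then x12 is forced to False.
  then x6 is forced to True.
  then x3 is forced to False.
  then x2 is forced to False.
  then x4 is forced to True.
  then x5 is forced to False.
  then x10 is forced to True.
Check each clause:
  1. (!x8 || x2) — !x8 is true.
  2. (x6 || !x5) — !x5 is true.
  3. (!x2 || !x4 || x1) — !x2 is true.
  4. (x7 || x1) — x7 is true.
  5. (x10 || x5 || !x6) — x10 is true.
  6. (!x6 || !x3) — !x3 is true.
  7. (!x11 || !x7) — !x11 is true.
  8. (x1 || !x8 || x11) — !x8 is true.
  9. (x7 || x4) — x4 is true.
  10. (!x1 || x3) — !x1 is true.
  11. (!x7 || !x12) — !x12 is true.
  12. (x6 || x7) — x6 is true.
  13. (!x3 || x11 || !x10) — !x3 is true.
  14. (x6 || x8) — x6 is true.
  15. (!x9 || !x10 || x1) — !x9 is true.
  16. (!x1 || !x7) — !x1 is true.
  17. (!x3 || !x7) — !x3 is true.
  18. (x6 || !x8) — !x8 is true.
  19. (x12 || !x2 || x3) — !x2 is true.
  20. (x10 || !x2 || x8) — x10 is true.
  21. (!x6 || !x7 || x4) — x4 is true.
  22. (!x6 || x8 || !x5) — !x5 is true.

x1=F, x2=F, x3=F, x4=T, x5=F, x6=T, x7=T, x8=F, x9=F, x10=T, x11=F, x12=F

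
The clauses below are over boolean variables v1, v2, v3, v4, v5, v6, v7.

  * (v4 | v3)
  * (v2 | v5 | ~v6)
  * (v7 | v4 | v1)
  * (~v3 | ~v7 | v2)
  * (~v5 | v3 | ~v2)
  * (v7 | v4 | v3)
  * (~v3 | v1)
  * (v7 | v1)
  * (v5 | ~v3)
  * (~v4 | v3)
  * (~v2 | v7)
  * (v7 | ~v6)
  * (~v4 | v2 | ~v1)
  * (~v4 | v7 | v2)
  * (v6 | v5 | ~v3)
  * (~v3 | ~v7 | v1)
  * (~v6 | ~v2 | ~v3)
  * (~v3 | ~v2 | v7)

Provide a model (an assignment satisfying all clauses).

v1=True, v2=True, v3=True, v4=False, v5=True, v6=False, v7=True

Check each clause:
  1. (v3 | v4) — v3 is true.
  2. (v5 | ~v6 | v2) — v2 is true.
  3. (v7 | v4 | v1) — v1 is true.
  4. (v2 | ~v3 | ~v7) — v2 is true.
  5. (~v5 | ~v2 | v3) — v3 is true.
  6. (v3 | v4 | v7) — v3 is true.
  7. (v1 | ~v3) — v1 is true.
  8. (v7 | v1) — v1 is true.
  9. (~v3 | v5) — v5 is true.
  10. (~v4 | v3) — v3 is true.
  11. (~v2 | v7) — v7 is true.
  12. (~v6 | v7) — ~v6 is true.
  13. (~v1 | v2 | ~v4) — v2 is true.
  14. (v2 | ~v4 | v7) — v2 is true.
  15. (v6 | ~v3 | v5) — v5 is true.
  16. (~v7 | ~v3 | v1) — v1 is true.
  17. (~v3 | ~v6 | ~v2) — ~v6 is true.
  18. (~v2 | v7 | ~v3) — v7 is true.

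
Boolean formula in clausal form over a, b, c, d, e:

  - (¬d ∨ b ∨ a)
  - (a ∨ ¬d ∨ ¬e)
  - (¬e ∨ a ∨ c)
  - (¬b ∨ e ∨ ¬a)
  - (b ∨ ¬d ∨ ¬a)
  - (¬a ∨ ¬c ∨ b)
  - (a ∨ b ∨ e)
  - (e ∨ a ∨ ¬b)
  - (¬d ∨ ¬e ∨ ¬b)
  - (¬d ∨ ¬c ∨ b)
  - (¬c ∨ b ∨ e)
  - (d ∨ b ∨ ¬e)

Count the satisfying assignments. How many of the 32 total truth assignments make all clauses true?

Satisfying assignments:
  a=F b=T c=T d=F e=T
  a=T b=F c=F d=F e=F
  a=T b=T c=F d=F e=T
  a=T b=T c=T d=F e=T
Count: 4.

4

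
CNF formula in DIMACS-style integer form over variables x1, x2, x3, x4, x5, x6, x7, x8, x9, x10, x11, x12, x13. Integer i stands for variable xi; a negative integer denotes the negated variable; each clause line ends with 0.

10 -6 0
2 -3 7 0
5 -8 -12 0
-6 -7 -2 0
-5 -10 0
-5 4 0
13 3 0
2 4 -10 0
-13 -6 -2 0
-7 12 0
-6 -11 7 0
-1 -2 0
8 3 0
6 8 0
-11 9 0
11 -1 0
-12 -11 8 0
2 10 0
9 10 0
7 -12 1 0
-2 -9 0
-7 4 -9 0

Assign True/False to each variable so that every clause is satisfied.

x1=0, x2=0, x3=1, x4=1, x5=0, x6=1, x7=1, x8=0, x9=0, x10=1, x11=0, x12=1, x13=1

Pure literal: x4 appears only positively; assign x4 = True.
Try x1 = False.
For the remaining variables, x2 = False, x3 = True, x5 = False, x6 = True, x7 = True, x8 = False, x9 = False, x10 = True, x11 = False, x12 = True, x13 = True works.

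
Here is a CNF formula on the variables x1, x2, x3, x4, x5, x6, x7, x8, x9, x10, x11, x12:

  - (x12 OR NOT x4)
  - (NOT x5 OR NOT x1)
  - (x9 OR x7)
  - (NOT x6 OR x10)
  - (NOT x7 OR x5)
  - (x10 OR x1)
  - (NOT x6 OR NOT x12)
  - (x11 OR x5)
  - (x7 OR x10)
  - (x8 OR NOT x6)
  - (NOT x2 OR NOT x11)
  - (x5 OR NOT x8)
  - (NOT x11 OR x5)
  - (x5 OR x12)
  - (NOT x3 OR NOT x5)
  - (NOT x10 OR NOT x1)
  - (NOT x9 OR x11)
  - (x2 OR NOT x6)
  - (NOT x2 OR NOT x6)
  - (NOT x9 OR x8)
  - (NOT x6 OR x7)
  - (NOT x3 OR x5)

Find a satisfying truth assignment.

x1 = False  x2 = False  x3 = False  x4 = False  x5 = True  x6 = False  x7 = True  x8 = True  x9 = False  x10 = True  x11 = True  x12 = True

Check each clause:
  1. (NOT x4 OR x12) — x12 is true.
  2. (NOT x5 OR NOT x1) — NOT x1 is true.
  3. (x7 OR x9) — x7 is true.
  4. (NOT x6 OR x10) — NOT x6 is true.
  5. (x5 OR NOT x7) — x5 is true.
  6. (x1 OR x10) — x10 is true.
  7. (NOT x12 OR NOT x6) — NOT x6 is true.
  8. (x11 OR x5) — x11 is true.
  9. (x10 OR x7) — x10 is true.
  10. (NOT x6 OR x8) — x8 is true.
  11. (NOT x11 OR NOT x2) — NOT x2 is true.
  12. (NOT x8 OR x5) — x5 is true.
  13. (NOT x11 OR x5) — x5 is true.
  14. (x5 OR x12) — x12 is true.
  15. (NOT x5 OR NOT x3) — NOT x3 is true.
  16. (NOT x1 OR NOT x10) — NOT x1 is true.
  17. (x11 OR NOT x9) — x11 is true.
  18. (NOT x6 OR x2) — NOT x6 is true.
  19. (NOT x6 OR NOT x2) — NOT x6 is true.
  20. (x8 OR NOT x9) — x8 is true.
  21. (NOT x6 OR x7) — NOT x6 is true.
  22. (NOT x3 OR x5) — NOT x3 is true.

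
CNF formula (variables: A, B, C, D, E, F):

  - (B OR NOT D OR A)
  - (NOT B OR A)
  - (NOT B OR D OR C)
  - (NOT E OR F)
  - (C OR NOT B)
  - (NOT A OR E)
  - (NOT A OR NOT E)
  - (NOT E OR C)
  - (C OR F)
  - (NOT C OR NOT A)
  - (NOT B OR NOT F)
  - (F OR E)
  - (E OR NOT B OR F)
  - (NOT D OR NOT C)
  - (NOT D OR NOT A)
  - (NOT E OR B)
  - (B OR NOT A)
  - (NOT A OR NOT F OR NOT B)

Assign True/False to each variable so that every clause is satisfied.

A=False  B=False  C=False  D=False  E=False  F=True

Set A = False and propagate.
  then B is forced to False.
  then D is forced to False.
  then E is forced to False.
  then F is forced to True.
C is now unconstrained; take C = False.
Every clause has at least one true literal under this assignment.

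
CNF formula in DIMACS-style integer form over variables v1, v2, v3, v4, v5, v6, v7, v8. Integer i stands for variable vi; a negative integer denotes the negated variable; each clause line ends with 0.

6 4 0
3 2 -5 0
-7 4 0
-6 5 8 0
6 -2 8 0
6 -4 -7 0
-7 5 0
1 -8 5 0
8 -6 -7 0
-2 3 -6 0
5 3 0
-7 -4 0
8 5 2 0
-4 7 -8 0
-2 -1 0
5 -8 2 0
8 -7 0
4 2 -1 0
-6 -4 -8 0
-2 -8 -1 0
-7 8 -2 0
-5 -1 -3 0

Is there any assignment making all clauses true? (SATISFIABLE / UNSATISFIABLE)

SATISFIABLE

Try v1 = False.
Set v2 = False and propagate.
The remaining clauses are satisfied by v3 = True, v4 = True, v5 = True, v6 = False, v7 = False, v8 = False.
Every clause has at least one true literal under this assignment.
So v1=False, v2=False, v3=True, v4=True, v5=True, v6=False, v7=False, v8=False is a satisfying assignment.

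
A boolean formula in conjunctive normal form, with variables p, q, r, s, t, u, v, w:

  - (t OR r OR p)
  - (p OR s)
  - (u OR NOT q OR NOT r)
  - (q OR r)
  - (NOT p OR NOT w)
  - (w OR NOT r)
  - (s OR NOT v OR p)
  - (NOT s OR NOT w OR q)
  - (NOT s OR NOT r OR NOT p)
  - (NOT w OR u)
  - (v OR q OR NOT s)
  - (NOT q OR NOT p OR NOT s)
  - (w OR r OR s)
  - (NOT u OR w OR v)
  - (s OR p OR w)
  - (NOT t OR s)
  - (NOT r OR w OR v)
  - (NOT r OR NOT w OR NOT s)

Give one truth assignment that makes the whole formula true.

p=F, q=T, r=F, s=T, t=T, u=F, v=T, w=F

Branch on p: take p = False.
  then s is forced to True.
Try q = True.
The remaining clauses are satisfied by r = False, t = True, u = False, v = True, w = False.
Every clause has at least one true literal under this assignment.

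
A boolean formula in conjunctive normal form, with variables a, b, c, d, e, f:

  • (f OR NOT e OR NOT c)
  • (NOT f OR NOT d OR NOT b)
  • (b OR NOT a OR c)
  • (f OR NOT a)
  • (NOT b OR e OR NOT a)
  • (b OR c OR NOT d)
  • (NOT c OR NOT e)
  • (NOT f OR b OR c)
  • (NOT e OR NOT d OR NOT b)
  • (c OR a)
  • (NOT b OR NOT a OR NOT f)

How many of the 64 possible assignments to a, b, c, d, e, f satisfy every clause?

Case analysis on b and c:
  b=1, c=1: remaining (a,d,e,f) ∈ {(0,0,0,0); (0,0,0,1); (0,1,0,0)} — 3.
  b=1, c=0: a clause becomes empty — 0.
  b=0, c=1: d free; 3 ways for (a,e,f) × 2^1 = 6.
  b=0, c=0: a clause becomes empty — 0.
Total: 3 + 0 + 6 + 0 = 9.

9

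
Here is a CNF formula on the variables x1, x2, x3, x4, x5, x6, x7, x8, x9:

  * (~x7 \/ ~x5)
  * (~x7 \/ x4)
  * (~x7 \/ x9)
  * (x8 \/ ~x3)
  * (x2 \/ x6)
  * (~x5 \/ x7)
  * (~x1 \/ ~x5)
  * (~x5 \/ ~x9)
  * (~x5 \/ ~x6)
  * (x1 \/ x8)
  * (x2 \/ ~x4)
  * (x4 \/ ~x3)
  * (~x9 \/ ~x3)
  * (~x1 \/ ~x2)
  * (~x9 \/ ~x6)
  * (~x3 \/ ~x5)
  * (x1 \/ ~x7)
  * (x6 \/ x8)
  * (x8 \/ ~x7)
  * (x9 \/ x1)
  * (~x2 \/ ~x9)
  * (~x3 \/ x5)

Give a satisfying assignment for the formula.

x1=T, x2=F, x3=F, x4=F, x5=F, x6=T, x7=F, x8=F, x9=F

Pure literal: x3 appears only negated; assign x3 = False.
Set x1 = True and propagate.
  then x5 is forced to False.
  then x2 is forced to False.
  then x6 is forced to True.
  then x4 is forced to False.
  then x7 is forced to False.
  then x9 is forced to False.
x8 is now unconstrained; take x8 = False.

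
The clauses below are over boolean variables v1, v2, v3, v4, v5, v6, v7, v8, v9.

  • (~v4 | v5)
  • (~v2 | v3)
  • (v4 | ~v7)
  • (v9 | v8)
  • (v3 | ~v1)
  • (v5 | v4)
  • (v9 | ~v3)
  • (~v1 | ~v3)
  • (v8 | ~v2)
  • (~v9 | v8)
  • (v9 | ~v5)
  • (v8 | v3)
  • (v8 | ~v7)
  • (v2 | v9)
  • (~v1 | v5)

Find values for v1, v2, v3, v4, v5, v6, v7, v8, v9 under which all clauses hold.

v1=False, v2=True, v3=True, v4=True, v5=True, v6=True, v7=False, v8=True, v9=True

Check each clause:
  1. (v5 | ~v4) — v5 is true.
  2. (v3 | ~v2) — v3 is true.
  3. (~v7 | v4) — ~v7 is true.
  4. (v8 | v9) — v8 is true.
  5. (~v1 | v3) — v3 is true.
  6. (v4 | v5) — v4 is true.
  7. (v9 | ~v3) — v9 is true.
  8. (~v1 | ~v3) — ~v1 is true.
  9. (v8 | ~v2) — v8 is true.
  10. (v8 | ~v9) — v8 is true.
  11. (v9 | ~v5) — v9 is true.
  12. (v8 | v3) — v8 is true.
  13. (v8 | ~v7) — v8 is true.
  14. (v2 | v9) — v9 is true.
  15. (~v1 | v5) — v5 is true.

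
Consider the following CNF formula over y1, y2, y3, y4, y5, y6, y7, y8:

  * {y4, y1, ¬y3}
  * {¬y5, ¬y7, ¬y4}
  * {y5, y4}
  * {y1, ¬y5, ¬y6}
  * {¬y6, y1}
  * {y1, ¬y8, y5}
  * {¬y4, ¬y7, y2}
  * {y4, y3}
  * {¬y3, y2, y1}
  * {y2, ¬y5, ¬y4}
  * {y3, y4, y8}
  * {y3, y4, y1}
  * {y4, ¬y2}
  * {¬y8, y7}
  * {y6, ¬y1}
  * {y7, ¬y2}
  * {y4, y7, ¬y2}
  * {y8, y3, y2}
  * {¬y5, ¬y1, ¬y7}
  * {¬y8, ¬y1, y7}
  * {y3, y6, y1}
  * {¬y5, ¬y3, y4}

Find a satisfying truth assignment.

y1=True, y2=False, y3=True, y4=True, y5=False, y6=True, y7=False, y8=False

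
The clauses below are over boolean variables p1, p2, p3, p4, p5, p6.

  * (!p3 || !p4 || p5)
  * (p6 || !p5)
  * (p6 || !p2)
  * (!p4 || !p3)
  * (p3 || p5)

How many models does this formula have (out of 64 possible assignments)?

Case analysis on p3 and p5:
  p3=1, p5=1: remaining (p1,p2,p4,p6) ∈ {(0,0,0,1); (0,1,0,1); (1,0,0,1); (1,1,0,1)} — 4.
  p3=1, p5=0: p1 free; 3 ways for (p2,p4,p6) × 2^1 = 6.
  p3=0, p5=1: forces p6=1; p1, p2, p4 free → 2^3 = 8.
  p3=0, p5=0: a clause becomes empty — 0.
Total: 4 + 6 + 8 + 0 = 18.

18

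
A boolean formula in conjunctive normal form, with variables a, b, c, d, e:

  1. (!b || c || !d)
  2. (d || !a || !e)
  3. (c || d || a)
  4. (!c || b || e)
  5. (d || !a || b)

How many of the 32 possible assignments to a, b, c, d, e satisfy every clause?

15

Case analysis on d and a:
  d=1, a=1: 5 of the 8 assignments to (b,c,e) work.
  d=1, a=0: 5 of the 8 assignments to (b,c,e) work.
  d=0, a=1: remaining (b,c,e) ∈ {(1,0,0); (1,1,0)} — 2.
  d=0, a=0: remaining (b,c,e) ∈ {(0,1,1); (1,1,0); (1,1,1)} — 3.
Total: 5 + 5 + 2 + 3 = 15.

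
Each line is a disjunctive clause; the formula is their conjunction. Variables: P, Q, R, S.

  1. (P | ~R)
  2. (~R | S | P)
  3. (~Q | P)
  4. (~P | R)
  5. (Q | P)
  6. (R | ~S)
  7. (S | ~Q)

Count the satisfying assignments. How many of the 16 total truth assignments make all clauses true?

The models are:
  P=T Q=F R=T S=F
  P=T Q=F R=T S=T
  P=T Q=T R=T S=T
That's 3 in total.

3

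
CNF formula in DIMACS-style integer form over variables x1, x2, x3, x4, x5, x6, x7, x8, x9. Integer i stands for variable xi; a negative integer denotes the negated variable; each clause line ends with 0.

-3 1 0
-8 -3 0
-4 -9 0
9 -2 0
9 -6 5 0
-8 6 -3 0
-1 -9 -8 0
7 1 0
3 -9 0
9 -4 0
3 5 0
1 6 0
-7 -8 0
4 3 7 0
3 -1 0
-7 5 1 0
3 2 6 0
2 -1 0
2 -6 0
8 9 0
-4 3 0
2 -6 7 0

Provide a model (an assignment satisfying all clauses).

Branch on x1: take x1 = True.
  then x3 is forced to True.
  then x8 is forced to False.
  then x2 is forced to True.
  then x9 is forced to True.
  then x4 is forced to False.
x5, x6, x7 are now unconstrained; take x5 = False, x6 = True, x7 = True.

x1=True, x2=True, x3=True, x4=False, x5=False, x6=True, x7=True, x8=False, x9=True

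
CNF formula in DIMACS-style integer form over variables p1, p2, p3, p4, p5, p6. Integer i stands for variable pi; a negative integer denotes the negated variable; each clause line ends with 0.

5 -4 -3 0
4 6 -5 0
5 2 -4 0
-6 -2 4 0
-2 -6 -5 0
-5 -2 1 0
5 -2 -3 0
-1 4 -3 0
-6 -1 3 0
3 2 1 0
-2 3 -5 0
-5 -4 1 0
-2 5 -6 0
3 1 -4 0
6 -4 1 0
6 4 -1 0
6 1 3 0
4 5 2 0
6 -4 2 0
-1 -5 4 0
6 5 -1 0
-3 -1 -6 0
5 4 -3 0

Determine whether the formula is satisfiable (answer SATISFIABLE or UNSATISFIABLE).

SATISFIABLE

Set p1 = True and propagate.
The remaining clauses are satisfied by p2 = True, p3 = True, p4 = True, p5 = True, p6 = False.
So p1 = True, p2 = True, p3 = True, p4 = True, p5 = True, p6 = False is a satisfying assignment.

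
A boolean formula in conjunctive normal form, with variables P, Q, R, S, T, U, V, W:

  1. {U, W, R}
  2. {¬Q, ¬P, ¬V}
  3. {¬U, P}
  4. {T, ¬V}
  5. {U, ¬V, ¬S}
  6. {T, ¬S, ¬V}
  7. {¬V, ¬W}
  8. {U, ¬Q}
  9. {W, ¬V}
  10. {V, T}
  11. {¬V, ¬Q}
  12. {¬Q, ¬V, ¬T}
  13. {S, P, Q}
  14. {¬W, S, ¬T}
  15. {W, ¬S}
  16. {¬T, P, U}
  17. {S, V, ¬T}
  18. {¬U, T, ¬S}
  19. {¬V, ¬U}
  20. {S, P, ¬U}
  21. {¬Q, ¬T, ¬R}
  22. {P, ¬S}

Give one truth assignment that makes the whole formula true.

Try P = True.
Branch on Q: take Q = False.
Set R = True and propagate.
The remaining clauses are satisfied by S = True, T = True, U = False, V = False, W = True.

P=T, Q=F, R=T, S=T, T=T, U=F, V=F, W=T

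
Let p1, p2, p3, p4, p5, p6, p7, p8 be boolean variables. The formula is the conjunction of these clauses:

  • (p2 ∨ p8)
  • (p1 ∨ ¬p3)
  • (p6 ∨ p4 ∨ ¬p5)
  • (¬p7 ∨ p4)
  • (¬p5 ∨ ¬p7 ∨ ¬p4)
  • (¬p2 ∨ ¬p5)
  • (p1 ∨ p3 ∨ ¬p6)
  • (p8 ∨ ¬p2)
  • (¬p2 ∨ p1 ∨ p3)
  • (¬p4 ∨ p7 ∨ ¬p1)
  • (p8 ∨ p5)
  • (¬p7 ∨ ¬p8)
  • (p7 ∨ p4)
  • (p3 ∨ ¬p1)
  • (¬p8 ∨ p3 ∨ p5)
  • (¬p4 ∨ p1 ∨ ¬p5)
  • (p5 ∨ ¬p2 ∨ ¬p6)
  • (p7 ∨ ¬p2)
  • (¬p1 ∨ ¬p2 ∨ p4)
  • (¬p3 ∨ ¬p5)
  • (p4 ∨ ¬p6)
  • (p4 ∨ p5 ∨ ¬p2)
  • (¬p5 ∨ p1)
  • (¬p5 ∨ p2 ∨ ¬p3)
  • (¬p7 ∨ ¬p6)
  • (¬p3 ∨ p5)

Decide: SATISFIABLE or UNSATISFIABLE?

UNSATISFIABLE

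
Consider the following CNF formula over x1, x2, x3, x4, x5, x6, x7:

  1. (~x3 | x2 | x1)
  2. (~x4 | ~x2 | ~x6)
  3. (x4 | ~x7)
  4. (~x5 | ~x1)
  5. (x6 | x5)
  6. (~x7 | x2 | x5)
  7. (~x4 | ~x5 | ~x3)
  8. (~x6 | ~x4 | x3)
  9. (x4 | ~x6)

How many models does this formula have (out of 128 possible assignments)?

8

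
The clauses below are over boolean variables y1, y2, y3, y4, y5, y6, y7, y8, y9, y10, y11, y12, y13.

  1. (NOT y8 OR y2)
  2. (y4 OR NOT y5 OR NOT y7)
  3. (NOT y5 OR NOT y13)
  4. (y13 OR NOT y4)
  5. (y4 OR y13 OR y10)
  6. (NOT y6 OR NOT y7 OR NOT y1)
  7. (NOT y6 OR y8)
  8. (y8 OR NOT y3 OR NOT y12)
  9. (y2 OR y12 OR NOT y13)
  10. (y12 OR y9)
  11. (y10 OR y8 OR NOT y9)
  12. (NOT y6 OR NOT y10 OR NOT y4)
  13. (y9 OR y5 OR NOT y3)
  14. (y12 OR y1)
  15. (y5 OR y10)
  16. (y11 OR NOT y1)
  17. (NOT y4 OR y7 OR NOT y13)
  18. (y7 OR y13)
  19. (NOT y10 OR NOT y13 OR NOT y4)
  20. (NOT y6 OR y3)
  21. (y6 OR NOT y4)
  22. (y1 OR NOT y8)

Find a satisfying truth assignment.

y2 occurs only positively in the remaining clauses — set y2 = True.
Try y1 = False.
  then y12 is forced to True.
  then y8 is forced to False.
  then y6 is forced to False.
  then y3 is forced to False.
  then y4 is forced to False.
The remaining clauses are satisfied by y5 = False, y7 = False, y9 = False, y10 = True, y11 = False, y13 = True.
Every clause has at least one true literal under this assignment.

y1 = False  y2 = True  y3 = False  y4 = False  y5 = False  y6 = False  y7 = False  y8 = False  y9 = False  y10 = True  y11 = False  y12 = True  y13 = True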